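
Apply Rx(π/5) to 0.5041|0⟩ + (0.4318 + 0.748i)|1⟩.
(0.7106 - 0.1334i)|0⟩ + (0.4107 + 0.5556i)|1⟩

Rx(π/5) = [[cos(θ/2), −i·sin(θ/2)], [−i·sin(θ/2), cos(θ/2)]]; θ = π/5, cos(θ/2) ≈ 0.951057, sin(θ/2) ≈ 0.309017.
With a = amp(|0⟩) = 0.5041 and b = amp(|1⟩) = (0.4318 + 0.748i):
new amp(|0⟩) = (0.951057)·a + (-0.309017i)·b = (0.7106 - 0.1334i)
new amp(|1⟩) = (-0.309017i)·a + (0.951057)·b = (0.4107 + 0.5556i)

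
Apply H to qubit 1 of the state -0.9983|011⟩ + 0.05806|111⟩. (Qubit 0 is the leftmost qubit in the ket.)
-0.7059|001⟩ + 0.7059|011⟩ + 0.04105|101⟩ - 0.04105|111⟩

H on qubit 1 mixes each pair of kets that differ only in qubit 1: amplitudes (a, b) of (|…0…⟩, |…1…⟩) become ((a + b)/√2, (a − b)/√2). Kets absent from the input have amplitude 0.
(|001⟩, |011⟩): (a, b) = (0, -0.9983) → (-0.7059, 0.7059)
(|101⟩, |111⟩): (a, b) = (0, 0.05806) → (0.04105, -0.04105)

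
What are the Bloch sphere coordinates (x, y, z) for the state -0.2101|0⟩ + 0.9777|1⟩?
(-0.4108, 0, -0.9118)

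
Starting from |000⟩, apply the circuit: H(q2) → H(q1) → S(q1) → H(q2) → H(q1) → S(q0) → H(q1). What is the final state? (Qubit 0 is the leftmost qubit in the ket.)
1/√2|000⟩ + (1/√2)i|010⟩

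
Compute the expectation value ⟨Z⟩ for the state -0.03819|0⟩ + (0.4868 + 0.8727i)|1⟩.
-0.9971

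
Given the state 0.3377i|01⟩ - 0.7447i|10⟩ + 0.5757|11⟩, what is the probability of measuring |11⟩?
0.3314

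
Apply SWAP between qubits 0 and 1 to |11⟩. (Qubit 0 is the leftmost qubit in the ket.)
|11⟩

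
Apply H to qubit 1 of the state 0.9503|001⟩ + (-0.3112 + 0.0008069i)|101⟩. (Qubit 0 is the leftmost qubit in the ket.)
0.672|001⟩ + 0.672|011⟩ + (-0.2201 + 0.0005706i)|101⟩ + (-0.2201 + 0.0005706i)|111⟩

H on qubit 1 mixes each pair of kets that differ only in qubit 1: amplitudes (a, b) of (|…0…⟩, |…1…⟩) become ((a + b)/√2, (a − b)/√2). Kets absent from the input have amplitude 0.
(|001⟩, |011⟩): (a, b) = (0.9503, 0) → (0.672, 0.672)
(|101⟩, |111⟩): (a, b) = ((-0.3112 + 0.0008069i), 0) → ((-0.2201 + 0.0005706i), (-0.2201 + 0.0005706i))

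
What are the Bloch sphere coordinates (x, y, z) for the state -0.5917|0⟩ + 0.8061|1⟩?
(-0.9539, 0, -0.2997)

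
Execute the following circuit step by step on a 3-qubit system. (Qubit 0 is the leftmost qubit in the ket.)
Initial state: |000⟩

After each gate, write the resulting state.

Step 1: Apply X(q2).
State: |001⟩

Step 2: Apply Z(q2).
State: -|001⟩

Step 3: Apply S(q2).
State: -i|001⟩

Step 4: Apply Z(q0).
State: -i|001⟩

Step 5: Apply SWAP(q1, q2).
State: -i|010⟩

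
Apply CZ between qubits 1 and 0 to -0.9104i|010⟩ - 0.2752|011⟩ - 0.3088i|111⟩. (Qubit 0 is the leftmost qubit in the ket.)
-0.9104i|010⟩ - 0.2752|011⟩ + 0.3088i|111⟩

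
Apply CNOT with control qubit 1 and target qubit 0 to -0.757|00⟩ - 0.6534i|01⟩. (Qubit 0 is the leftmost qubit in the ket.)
-0.757|00⟩ - 0.6534i|11⟩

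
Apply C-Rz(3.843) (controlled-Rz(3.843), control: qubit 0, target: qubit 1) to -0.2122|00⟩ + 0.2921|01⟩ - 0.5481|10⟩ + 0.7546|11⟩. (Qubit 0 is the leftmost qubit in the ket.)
-0.2122|00⟩ + 0.2921|01⟩ + (0.1883 + 0.5147i)|10⟩ + (-0.2592 + 0.7087i)|11⟩

C-Rz(3.843) leaves the control-|0⟩ kets |00⟩, |01⟩ unchanged and applies Rz(3.843) to qubit 1 on the control-|1⟩ pair (|10⟩, |11⟩).
Rz(3.843) = [[e^(−iθ/2), 0], [0, e^(iθ/2)]] with e^(±iθ/2) = cos(θ/2) ± i·sin(θ/2); θ = 3.843, cos(θ/2) ≈ -0.343559, sin(θ/2) ≈ 0.939131.
With a = amp(|10⟩) = -0.5481 and b = amp(|11⟩) = 0.7546:
new amp(|10⟩) = (-0.343559 - 0.939131i)·a = (0.1883 + 0.5147i)
new amp(|11⟩) = (-0.343559 + 0.939131i)·b = (-0.2592 + 0.7087i)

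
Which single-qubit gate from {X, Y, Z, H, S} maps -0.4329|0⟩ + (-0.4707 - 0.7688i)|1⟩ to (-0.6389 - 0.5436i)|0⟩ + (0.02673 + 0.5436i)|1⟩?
H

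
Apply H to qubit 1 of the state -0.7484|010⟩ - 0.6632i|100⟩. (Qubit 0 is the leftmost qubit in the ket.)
-0.5292|000⟩ + 0.5292|010⟩ - 0.469i|100⟩ - 0.469i|110⟩

H on qubit 1 mixes each pair of kets that differ only in qubit 1: amplitudes (a, b) of (|…0…⟩, |…1…⟩) become ((a + b)/√2, (a − b)/√2). Kets absent from the input have amplitude 0.
(|000⟩, |010⟩): (a, b) = (0, -0.7484) → (-0.5292, 0.5292)
(|100⟩, |110⟩): (a, b) = (-0.6632i, 0) → (-0.469i, -0.469i)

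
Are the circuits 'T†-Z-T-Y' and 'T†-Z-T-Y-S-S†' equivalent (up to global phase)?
Yes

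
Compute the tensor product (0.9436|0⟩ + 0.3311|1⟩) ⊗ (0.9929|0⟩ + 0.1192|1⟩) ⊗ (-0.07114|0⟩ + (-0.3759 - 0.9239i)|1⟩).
-0.06665|000⟩ + (-0.3522 - 0.8656i)|001⟩ - 0.008002|010⟩ + (-0.04228 - 0.1039i)|011⟩ - 0.02339|100⟩ + (-0.1236 - 0.3037i)|101⟩ - 0.002808|110⟩ + (-0.01484 - 0.03646i)|111⟩

amp(|b₁b₂…⟩) = product of the factor amplitudes for bits b₁, b₂, …; only kets whose every factor amplitude is nonzero survive.
|000⟩: (0.9436)(0.9929)(-0.07114) = -0.06665
|001⟩: (0.9436)(0.9929)(-0.3759 - 0.9239i) = (-0.3522 - 0.8656i)
|010⟩: (0.9436)(0.1192)(-0.07114) = -0.008002
|011⟩: (0.9436)(0.1192)(-0.3759 - 0.9239i) = (-0.04228 - 0.1039i)
|100⟩: (0.3311)(0.9929)(-0.07114) = -0.02339
|101⟩: (0.3311)(0.9929)(-0.3759 - 0.9239i) = (-0.1236 - 0.3037i)
|110⟩: (0.3311)(0.1192)(-0.07114) = -0.002808
|111⟩: (0.3311)(0.1192)(-0.3759 - 0.9239i) = (-0.01484 - 0.03646i)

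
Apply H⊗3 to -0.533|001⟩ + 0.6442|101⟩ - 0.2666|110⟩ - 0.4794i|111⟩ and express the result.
(-0.05494 - 0.1695i)|000⟩ + (-0.1336 + 0.1695i)|001⟩ + (0.1336 + 0.1695i)|010⟩ + (0.05494 - 0.1695i)|011⟩ + (-0.3219 + 0.1695i)|100⟩ + (0.5105 - 0.1695i)|101⟩ + (-0.5105 - 0.1695i)|110⟩ + (0.3219 + 0.1695i)|111⟩

H⊗3 gives amp(|y⟩) = (1/2√2) Σ_x (−1)^(x·y) amp(|x⟩), where x·y is the number of positions in which both x and y have a 1.
|000⟩: (-0.533 + 0.6442 - 0.2666 - 0.4794i)/(2√2) = (-0.05494 - 0.1695i)
|001⟩: (0.533 - 0.6442 - 0.2666 + 0.4794i)/(2√2) = (-0.1336 + 0.1695i)
|010⟩: (-0.533 + 0.6442 + 0.2666 + 0.4794i)/(2√2) = (0.1336 + 0.1695i)
|011⟩: (0.533 - 0.6442 + 0.2666 - 0.4794i)/(2√2) = (0.05494 - 0.1695i)
|100⟩: (-0.533 - 0.6442 + 0.2666 + 0.4794i)/(2√2) = (-0.3219 + 0.1695i)
|101⟩: (0.533 + 0.6442 + 0.2666 - 0.4794i)/(2√2) = (0.5105 - 0.1695i)
|110⟩: (-0.533 - 0.6442 - 0.2666 - 0.4794i)/(2√2) = (-0.5105 - 0.1695i)
|111⟩: (0.533 + 0.6442 - 0.2666 + 0.4794i)/(2√2) = (0.3219 + 0.1695i)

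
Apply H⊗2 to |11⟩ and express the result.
1/2|00⟩ - 1/2|01⟩ - 1/2|10⟩ + 1/2|11⟩

H⊗2 gives amp(|y⟩) = (1/2) Σ_x (−1)^(x·y) amp(|x⟩), where x·y is the number of positions in which both x and y have a 1.
|00⟩: (1)/2 = 1/2
|01⟩: (-1)/2 = -1/2
|10⟩: (-1)/2 = -1/2
|11⟩: (1)/2 = 1/2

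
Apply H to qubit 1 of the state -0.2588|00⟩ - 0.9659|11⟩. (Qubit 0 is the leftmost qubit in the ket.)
-0.183|00⟩ - 0.183|01⟩ - 0.683|10⟩ + 0.683|11⟩

H on qubit 1 mixes each pair of kets that differ only in qubit 1: amplitudes (a, b) of (|…0…⟩, |…1…⟩) become ((a + b)/√2, (a − b)/√2). Kets absent from the input have amplitude 0.
(|00⟩, |01⟩): (a, b) = (-0.2588, 0) → (-0.183, -0.183)
(|10⟩, |11⟩): (a, b) = (0, -0.9659) → (-0.683, 0.683)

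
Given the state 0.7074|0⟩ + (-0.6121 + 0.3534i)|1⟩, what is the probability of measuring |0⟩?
0.5004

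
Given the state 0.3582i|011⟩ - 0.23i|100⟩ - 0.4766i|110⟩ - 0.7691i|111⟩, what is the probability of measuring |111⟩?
0.5915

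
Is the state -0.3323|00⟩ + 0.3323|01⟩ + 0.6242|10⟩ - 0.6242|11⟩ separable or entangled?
Separable

Writing the state as a|00⟩ + b|01⟩ + c|10⟩ + d|11⟩, it is a product state iff ad − bc = 0.
Here (a, b, c, d) = (-0.3323, 0.3323, 0.6242, -0.6242): ad − bc = (-0.3323)(-0.6242) − (0.3323)(0.6242) = 0, so the state is separable.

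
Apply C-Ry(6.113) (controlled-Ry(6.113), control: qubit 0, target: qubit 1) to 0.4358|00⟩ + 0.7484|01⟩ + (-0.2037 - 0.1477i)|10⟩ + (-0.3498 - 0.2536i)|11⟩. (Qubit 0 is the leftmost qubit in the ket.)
0.4358|00⟩ + 0.7484|01⟩ + (0.2327 + 0.1687i)|10⟩ + (0.3312 + 0.2401i)|11⟩

C-Ry(6.113) leaves the control-|0⟩ kets |00⟩, |01⟩ unchanged and applies Ry(6.113) to qubit 1 on the control-|1⟩ pair (|10⟩, |11⟩).
Ry(6.113) = [[cos(θ/2), −sin(θ/2)], [sin(θ/2), cos(θ/2)]]; θ = 6.113, cos(θ/2) ≈ -0.996382, sin(θ/2) ≈ 0.08499.
With a = amp(|10⟩) = (-0.2037 - 0.1477i) and b = amp(|11⟩) = (-0.3498 - 0.2536i):
new amp(|10⟩) = (-0.996382)·a + (-0.08499)·b = (0.2327 + 0.1687i)
new amp(|11⟩) = (0.08499)·a + (-0.996382)·b = (0.3312 + 0.2401i)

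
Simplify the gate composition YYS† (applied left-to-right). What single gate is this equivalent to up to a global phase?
S†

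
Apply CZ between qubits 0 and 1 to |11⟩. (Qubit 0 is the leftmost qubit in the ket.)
-|11⟩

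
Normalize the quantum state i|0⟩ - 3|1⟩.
0.3162i|0⟩ - 0.9487|1⟩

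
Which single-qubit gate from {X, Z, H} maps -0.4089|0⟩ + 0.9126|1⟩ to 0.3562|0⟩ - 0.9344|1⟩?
H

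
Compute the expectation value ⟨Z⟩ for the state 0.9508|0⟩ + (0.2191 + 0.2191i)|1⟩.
0.808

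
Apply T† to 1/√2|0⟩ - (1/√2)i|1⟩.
1/√2|0⟩ + (-1/2 - (1/2)i)|1⟩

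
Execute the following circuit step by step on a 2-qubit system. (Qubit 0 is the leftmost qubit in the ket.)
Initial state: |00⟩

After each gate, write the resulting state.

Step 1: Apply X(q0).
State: |10⟩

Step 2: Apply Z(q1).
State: |10⟩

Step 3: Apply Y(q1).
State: i|11⟩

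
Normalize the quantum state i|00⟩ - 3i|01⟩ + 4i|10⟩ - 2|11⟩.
0.1826i|00⟩ - 0.5477i|01⟩ + 0.7303i|10⟩ - 0.3651|11⟩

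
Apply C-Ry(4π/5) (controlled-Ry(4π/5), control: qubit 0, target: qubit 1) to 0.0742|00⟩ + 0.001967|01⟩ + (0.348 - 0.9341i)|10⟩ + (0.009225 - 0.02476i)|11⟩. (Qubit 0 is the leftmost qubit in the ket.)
0.0742|00⟩ + 0.001967|01⟩ + (0.09876 - 0.2651i)|10⟩ + (0.3338 - 0.896i)|11⟩

C-Ry(4π/5) leaves the control-|0⟩ kets |00⟩, |01⟩ unchanged and applies Ry(4π/5) to qubit 1 on the control-|1⟩ pair (|10⟩, |11⟩).
Ry(4π/5) = [[cos(θ/2), −sin(θ/2)], [sin(θ/2), cos(θ/2)]]; θ = 4π/5, cos(θ/2) ≈ 0.309017, sin(θ/2) ≈ 0.951057.
With a = amp(|10⟩) = (0.348 - 0.9341i) and b = amp(|11⟩) = (0.009225 - 0.02476i):
new amp(|10⟩) = (0.309017)·a + (-0.951057)·b = (0.09876 - 0.2651i)
new amp(|11⟩) = (0.951057)·a + (0.309017)·b = (0.3338 - 0.896i)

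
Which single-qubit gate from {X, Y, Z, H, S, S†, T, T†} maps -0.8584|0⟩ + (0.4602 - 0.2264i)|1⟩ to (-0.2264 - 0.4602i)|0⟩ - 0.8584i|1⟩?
Y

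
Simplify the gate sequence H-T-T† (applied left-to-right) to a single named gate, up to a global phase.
H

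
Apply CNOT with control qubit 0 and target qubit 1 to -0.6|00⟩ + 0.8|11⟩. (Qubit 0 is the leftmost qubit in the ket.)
-0.6|00⟩ + 0.8|10⟩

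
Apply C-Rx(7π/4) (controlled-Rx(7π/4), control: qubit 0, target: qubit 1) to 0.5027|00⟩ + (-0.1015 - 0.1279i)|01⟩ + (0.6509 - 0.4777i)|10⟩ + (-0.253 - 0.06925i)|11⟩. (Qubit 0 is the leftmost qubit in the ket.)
0.5027|00⟩ + (-0.1015 - 0.1279i)|01⟩ + (-0.6279 + 0.5382i)|10⟩ + (0.05093 - 0.1851i)|11⟩

C-Rx(7π/4) leaves the control-|0⟩ kets |00⟩, |01⟩ unchanged and applies Rx(7π/4) to qubit 1 on the control-|1⟩ pair (|10⟩, |11⟩).
Rx(7π/4) = [[cos(θ/2), −i·sin(θ/2)], [−i·sin(θ/2), cos(θ/2)]]; θ = 7π/4, cos(θ/2) ≈ -0.92388, sin(θ/2) ≈ 0.382683.
With a = amp(|10⟩) = (0.6509 - 0.4777i) and b = amp(|11⟩) = (-0.253 - 0.06925i):
new amp(|10⟩) = (-0.92388)·a + (-0.382683i)·b = (-0.6279 + 0.5382i)
new amp(|11⟩) = (-0.382683i)·a + (-0.92388)·b = (0.05093 - 0.1851i)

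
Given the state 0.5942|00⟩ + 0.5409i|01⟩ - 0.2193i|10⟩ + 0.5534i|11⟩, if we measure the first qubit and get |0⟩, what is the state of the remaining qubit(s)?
0.7395|0⟩ + 0.6732i|1⟩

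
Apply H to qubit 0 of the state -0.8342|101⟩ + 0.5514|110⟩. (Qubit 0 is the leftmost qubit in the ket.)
-0.5899|001⟩ + 0.3899|010⟩ + 0.5899|101⟩ - 0.3899|110⟩

H on qubit 0 mixes each pair of kets that differ only in qubit 0: amplitudes (a, b) of (|…0…⟩, |…1…⟩) become ((a + b)/√2, (a − b)/√2). Kets absent from the input have amplitude 0.
(|001⟩, |101⟩): (a, b) = (0, -0.8342) → (-0.5899, 0.5899)
(|010⟩, |110⟩): (a, b) = (0, 0.5514) → (0.3899, -0.3899)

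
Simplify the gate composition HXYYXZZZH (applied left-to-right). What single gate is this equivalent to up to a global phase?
X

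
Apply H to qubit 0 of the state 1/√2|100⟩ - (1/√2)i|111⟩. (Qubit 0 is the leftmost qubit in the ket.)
1/2|000⟩ - (1/2)i|011⟩ - 1/2|100⟩ + (1/2)i|111⟩

H on qubit 0 mixes each pair of kets that differ only in qubit 0: amplitudes (a, b) of (|…0…⟩, |…1…⟩) become ((a + b)/√2, (a − b)/√2). Kets absent from the input have amplitude 0.
(|000⟩, |100⟩): (a, b) = (0, 1/√2) → (1/2, -1/2)
(|011⟩, |111⟩): (a, b) = (0, -(1/√2)i) → (-(1/2)i, (1/2)i)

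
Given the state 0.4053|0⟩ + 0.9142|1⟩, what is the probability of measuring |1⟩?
0.8358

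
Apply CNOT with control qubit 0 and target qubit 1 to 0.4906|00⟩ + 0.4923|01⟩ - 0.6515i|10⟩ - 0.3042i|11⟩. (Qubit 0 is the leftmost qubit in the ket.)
0.4906|00⟩ + 0.4923|01⟩ - 0.3042i|10⟩ - 0.6515i|11⟩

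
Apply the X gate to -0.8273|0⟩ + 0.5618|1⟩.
0.5618|0⟩ - 0.8273|1⟩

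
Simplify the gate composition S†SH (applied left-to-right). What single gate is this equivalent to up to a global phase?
H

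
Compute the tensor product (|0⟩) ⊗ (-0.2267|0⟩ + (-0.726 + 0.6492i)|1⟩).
-0.2267|00⟩ + (-0.726 + 0.6492i)|01⟩

amp(|b₁b₂…⟩) = product of the factor amplitudes for bits b₁, b₂, …; only kets whose every factor amplitude is nonzero survive.
|00⟩: (1)(-0.2267) = -0.2267
|01⟩: (1)(-0.726 + 0.6492i) = (-0.726 + 0.6492i)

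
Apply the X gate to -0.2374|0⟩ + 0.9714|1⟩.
0.9714|0⟩ - 0.2374|1⟩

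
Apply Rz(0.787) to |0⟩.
(0.9236 - 0.3834i)|0⟩

Rz(0.787) = [[e^(−iθ/2), 0], [0, e^(iθ/2)]] with e^(±iθ/2) = cos(θ/2) ± i·sin(θ/2); θ = 0.787, cos(θ/2) ≈ 0.923573, sin(θ/2) ≈ 0.383423.
With a = amp(|0⟩) = 1 and b = amp(|1⟩) = 0:
new amp(|0⟩) = (0.923573 - 0.383423i)·a = (0.9236 - 0.3834i)
new amp(|1⟩) = (0.923573 + 0.383423i)·b = 0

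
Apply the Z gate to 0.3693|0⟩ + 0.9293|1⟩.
0.3693|0⟩ - 0.9293|1⟩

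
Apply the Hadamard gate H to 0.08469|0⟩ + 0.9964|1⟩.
0.7644|0⟩ - 0.6447|1⟩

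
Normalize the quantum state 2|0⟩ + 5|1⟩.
0.3714|0⟩ + 0.9285|1⟩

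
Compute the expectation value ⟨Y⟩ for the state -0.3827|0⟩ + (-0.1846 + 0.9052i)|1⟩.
-0.6928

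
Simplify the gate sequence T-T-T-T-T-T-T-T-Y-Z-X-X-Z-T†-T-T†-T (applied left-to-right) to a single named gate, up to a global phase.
Y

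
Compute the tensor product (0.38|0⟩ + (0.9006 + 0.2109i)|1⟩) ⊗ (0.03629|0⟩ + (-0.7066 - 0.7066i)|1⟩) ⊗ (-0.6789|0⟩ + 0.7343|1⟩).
-0.009362|000⟩ + 0.01013|001⟩ + (0.1823 + 0.1823i)|010⟩ + (-0.1972 - 0.1972i)|011⟩ + (-0.02219 - 0.005196i)|100⟩ + (0.024 + 0.00562i)|101⟩ + (0.3309 + 0.5332i)|110⟩ + (-0.3579 - 0.5767i)|111⟩

amp(|b₁b₂…⟩) = product of the factor amplitudes for bits b₁, b₂, …; only kets whose every factor amplitude is nonzero survive.
|000⟩: (0.38)(0.03629)(-0.6789) = -0.009362
|001⟩: (0.38)(0.03629)(0.7343) = 0.01013
|010⟩: (0.38)(-0.7066 - 0.7066i)(-0.6789) = (0.1823 + 0.1823i)
|011⟩: (0.38)(-0.7066 - 0.7066i)(0.7343) = (-0.1972 - 0.1972i)
|100⟩: (0.9006 + 0.2109i)(0.03629)(-0.6789) = (-0.02219 - 0.005196i)
|101⟩: (0.9006 + 0.2109i)(0.03629)(0.7343) = (0.024 + 0.00562i)
|110⟩: (0.9006 + 0.2109i)(-0.7066 - 0.7066i)(-0.6789) = (0.3309 + 0.5332i)
|111⟩: (0.9006 + 0.2109i)(-0.7066 - 0.7066i)(0.7343) = (-0.3579 - 0.5767i)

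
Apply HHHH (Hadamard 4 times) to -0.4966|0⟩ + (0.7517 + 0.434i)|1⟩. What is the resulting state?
-0.4966|0⟩ + (0.7517 + 0.434i)|1⟩

H² = I, so an even number of Hadamards cancels: H^4 = I and the state is unchanged.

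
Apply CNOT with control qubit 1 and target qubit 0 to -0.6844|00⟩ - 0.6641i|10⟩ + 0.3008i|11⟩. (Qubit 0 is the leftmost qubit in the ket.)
-0.6844|00⟩ + 0.3008i|01⟩ - 0.6641i|10⟩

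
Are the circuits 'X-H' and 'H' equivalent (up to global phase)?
No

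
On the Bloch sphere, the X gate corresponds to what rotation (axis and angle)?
Rotation by π around the x-axis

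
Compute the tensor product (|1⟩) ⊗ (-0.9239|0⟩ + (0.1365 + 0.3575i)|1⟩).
-0.9239|10⟩ + (0.1365 + 0.3575i)|11⟩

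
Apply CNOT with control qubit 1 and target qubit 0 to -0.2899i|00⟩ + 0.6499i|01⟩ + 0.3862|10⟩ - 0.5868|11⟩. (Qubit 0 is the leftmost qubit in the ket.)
-0.2899i|00⟩ - 0.5868|01⟩ + 0.3862|10⟩ + 0.6499i|11⟩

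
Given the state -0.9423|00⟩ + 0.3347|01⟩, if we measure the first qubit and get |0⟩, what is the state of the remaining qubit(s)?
-0.9423|0⟩ + 0.3347|1⟩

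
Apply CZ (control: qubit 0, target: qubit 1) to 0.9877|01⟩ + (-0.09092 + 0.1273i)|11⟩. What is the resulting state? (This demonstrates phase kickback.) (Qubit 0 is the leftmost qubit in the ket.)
0.9877|01⟩ + (0.09092 - 0.1273i)|11⟩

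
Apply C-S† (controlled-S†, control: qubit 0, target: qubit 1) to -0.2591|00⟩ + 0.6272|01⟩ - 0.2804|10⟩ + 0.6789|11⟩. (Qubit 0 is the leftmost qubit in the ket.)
-0.2591|00⟩ + 0.6272|01⟩ - 0.2804|10⟩ - 0.6789i|11⟩

C-S† leaves the control-|0⟩ kets |00⟩, |01⟩ unchanged and applies S† to qubit 1 on the control-|1⟩ pair (|10⟩, |11⟩).
S† = [[1, 0], [0, -i]].
With a = amp(|10⟩) = -0.2804 and b = amp(|11⟩) = 0.6789:
new amp(|10⟩) = (1)·a = -0.2804
new amp(|11⟩) = (-i)·b = -0.6789i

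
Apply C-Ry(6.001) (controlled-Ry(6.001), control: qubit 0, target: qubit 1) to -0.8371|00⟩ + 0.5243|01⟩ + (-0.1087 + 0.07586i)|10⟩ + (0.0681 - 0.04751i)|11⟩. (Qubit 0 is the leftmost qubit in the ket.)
-0.8371|00⟩ + 0.5243|01⟩ + (0.09804 - 0.06843i)|10⟩ + (-0.08271 + 0.05771i)|11⟩

C-Ry(6.001) leaves the control-|0⟩ kets |00⟩, |01⟩ unchanged and applies Ry(6.001) to qubit 1 on the control-|1⟩ pair (|10⟩, |11⟩).
Ry(6.001) = [[cos(θ/2), −sin(θ/2)], [sin(θ/2), cos(θ/2)]]; θ = 6.001, cos(θ/2) ≈ -0.990063, sin(θ/2) ≈ 0.140625.
With a = amp(|10⟩) = (-0.1087 + 0.07586i) and b = amp(|11⟩) = (0.0681 - 0.04751i):
new amp(|10⟩) = (-0.990063)·a + (-0.140625)·b = (0.09804 - 0.06843i)
new amp(|11⟩) = (0.140625)·a + (-0.990063)·b = (-0.08271 + 0.05771i)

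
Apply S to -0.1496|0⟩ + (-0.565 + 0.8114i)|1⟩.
-0.1496|0⟩ + (-0.8114 - 0.565i)|1⟩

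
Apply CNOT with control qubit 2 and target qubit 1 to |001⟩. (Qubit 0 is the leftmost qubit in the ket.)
|011⟩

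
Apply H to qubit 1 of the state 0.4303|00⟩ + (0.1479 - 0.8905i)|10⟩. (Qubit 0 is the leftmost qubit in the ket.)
0.3043|00⟩ + 0.3043|01⟩ + (0.1046 - 0.6297i)|10⟩ + (0.1046 - 0.6297i)|11⟩

H on qubit 1 mixes each pair of kets that differ only in qubit 1: amplitudes (a, b) of (|…0…⟩, |…1…⟩) become ((a + b)/√2, (a − b)/√2). Kets absent from the input have amplitude 0.
(|00⟩, |01⟩): (a, b) = (0.4303, 0) → (0.3043, 0.3043)
(|10⟩, |11⟩): (a, b) = ((0.1479 - 0.8905i), 0) → ((0.1046 - 0.6297i), (0.1046 - 0.6297i))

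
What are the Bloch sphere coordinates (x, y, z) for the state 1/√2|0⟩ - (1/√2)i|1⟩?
(0, -1, 0)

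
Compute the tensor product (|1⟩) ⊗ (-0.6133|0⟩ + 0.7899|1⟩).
-0.6133|10⟩ + 0.7899|11⟩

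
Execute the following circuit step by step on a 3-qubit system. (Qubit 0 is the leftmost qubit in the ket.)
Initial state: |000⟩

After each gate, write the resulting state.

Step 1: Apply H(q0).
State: 1/√2|000⟩ + 1/√2|100⟩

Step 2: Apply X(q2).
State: 1/√2|001⟩ + 1/√2|101⟩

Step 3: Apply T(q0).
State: 1/√2|001⟩ + (1/2 + (1/2)i)|101⟩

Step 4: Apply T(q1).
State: 1/√2|001⟩ + (1/2 + (1/2)i)|101⟩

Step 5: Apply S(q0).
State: 1/√2|001⟩ + (-1/2 + (1/2)i)|101⟩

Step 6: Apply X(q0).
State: (-1/2 + (1/2)i)|001⟩ + 1/√2|101⟩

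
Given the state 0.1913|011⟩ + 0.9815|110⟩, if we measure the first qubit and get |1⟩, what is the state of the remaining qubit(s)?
|10⟩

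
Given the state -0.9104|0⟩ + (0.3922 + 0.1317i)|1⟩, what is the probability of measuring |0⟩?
0.8288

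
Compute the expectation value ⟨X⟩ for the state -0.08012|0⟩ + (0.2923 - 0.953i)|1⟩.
-0.04684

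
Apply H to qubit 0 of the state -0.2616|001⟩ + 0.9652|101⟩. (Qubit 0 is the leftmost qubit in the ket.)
0.4975|001⟩ - 0.8675|101⟩

H on qubit 0 mixes each pair of kets that differ only in qubit 0: amplitudes (a, b) of (|…0…⟩, |…1…⟩) become ((a + b)/√2, (a − b)/√2). Kets absent from the input have amplitude 0.
(|001⟩, |101⟩): (a, b) = (-0.2616, 0.9652) → (0.4975, -0.8675)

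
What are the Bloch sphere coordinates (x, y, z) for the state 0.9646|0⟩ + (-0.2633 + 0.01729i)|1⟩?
(-0.508, 0.03336, 0.8608)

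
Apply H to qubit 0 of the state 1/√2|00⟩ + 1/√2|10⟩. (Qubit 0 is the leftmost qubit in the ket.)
|00⟩

H on qubit 0 mixes each pair of kets that differ only in qubit 0: amplitudes (a, b) of (|…0…⟩, |…1…⟩) become ((a + b)/√2, (a − b)/√2). Kets absent from the input have amplitude 0.
(|00⟩, |10⟩): (a, b) = (1/√2, 1/√2) → (1, 0)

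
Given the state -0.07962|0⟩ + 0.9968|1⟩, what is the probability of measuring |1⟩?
0.9936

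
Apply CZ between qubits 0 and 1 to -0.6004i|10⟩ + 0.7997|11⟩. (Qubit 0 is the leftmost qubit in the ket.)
-0.6004i|10⟩ - 0.7997|11⟩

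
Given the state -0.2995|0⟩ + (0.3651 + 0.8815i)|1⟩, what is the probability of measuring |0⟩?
0.0897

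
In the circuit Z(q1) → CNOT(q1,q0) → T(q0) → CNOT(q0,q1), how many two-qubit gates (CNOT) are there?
2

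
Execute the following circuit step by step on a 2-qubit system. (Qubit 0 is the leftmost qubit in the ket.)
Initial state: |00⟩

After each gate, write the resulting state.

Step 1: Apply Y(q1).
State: i|01⟩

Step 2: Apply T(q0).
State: i|01⟩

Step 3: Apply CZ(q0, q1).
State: i|01⟩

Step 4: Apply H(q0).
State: (1/√2)i|01⟩ + (1/√2)i|11⟩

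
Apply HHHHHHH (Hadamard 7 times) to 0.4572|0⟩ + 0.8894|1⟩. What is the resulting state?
0.9522|0⟩ - 0.3056|1⟩

H² = I, so H^7 = H: a single Hadamard. With (a, b) = (0.4572, 0.8894), H gives ((a + b)/√2, (a − b)/√2) = (0.9522, -0.3056).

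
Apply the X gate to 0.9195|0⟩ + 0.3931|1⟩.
0.3931|0⟩ + 0.9195|1⟩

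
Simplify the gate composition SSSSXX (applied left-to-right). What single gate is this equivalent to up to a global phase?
I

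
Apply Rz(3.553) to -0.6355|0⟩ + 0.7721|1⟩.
(0.1298 + 0.6221i)|0⟩ + (-0.1577 + 0.7558i)|1⟩

Rz(3.553) = [[e^(−iθ/2), 0], [0, e^(iθ/2)]] with e^(±iθ/2) = cos(θ/2) ± i·sin(θ/2); θ = 3.553, cos(θ/2) ≈ -0.204256, sin(θ/2) ≈ 0.978917.
With a = amp(|0⟩) = -0.6355 and b = amp(|1⟩) = 0.7721:
new amp(|0⟩) = (-0.204256 - 0.978917i)·a = (0.1298 + 0.6221i)
new amp(|1⟩) = (-0.204256 + 0.978917i)·b = (-0.1577 + 0.7558i)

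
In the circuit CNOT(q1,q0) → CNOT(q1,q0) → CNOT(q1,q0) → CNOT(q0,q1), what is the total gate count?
4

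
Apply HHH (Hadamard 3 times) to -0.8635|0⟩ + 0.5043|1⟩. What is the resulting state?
-0.254|0⟩ - 0.9672|1⟩

H² = I, so H^3 = H: a single Hadamard. With (a, b) = (-0.8635, 0.5043), H gives ((a + b)/√2, (a − b)/√2) = (-0.254, -0.9672).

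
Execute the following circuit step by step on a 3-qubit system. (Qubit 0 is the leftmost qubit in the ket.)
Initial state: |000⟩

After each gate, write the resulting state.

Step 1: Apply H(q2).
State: 1/√2|000⟩ + 1/√2|001⟩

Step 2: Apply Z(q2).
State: 1/√2|000⟩ - 1/√2|001⟩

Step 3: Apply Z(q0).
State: 1/√2|000⟩ - 1/√2|001⟩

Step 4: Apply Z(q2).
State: 1/√2|000⟩ + 1/√2|001⟩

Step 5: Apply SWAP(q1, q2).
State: 1/√2|000⟩ + 1/√2|010⟩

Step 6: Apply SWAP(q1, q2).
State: 1/√2|000⟩ + 1/√2|001⟩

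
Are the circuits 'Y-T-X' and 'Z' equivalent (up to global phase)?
No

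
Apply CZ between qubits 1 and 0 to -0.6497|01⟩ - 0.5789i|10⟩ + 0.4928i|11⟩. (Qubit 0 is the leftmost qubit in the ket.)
-0.6497|01⟩ - 0.5789i|10⟩ - 0.4928i|11⟩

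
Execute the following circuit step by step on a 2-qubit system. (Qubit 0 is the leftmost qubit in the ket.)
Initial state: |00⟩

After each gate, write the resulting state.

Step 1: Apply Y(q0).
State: i|10⟩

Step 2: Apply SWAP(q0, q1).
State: i|01⟩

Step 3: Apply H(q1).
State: (1/√2)i|00⟩ - (1/√2)i|01⟩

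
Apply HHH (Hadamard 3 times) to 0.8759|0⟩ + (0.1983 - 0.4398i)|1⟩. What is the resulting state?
(0.7596 - 0.311i)|0⟩ + (0.4791 + 0.311i)|1⟩

H² = I, so H^3 = H: a single Hadamard. With (a, b) = (0.8759, (0.1983 - 0.4398i)), H gives ((a + b)/√2, (a − b)/√2) = ((0.7596 - 0.311i), (0.4791 + 0.311i)).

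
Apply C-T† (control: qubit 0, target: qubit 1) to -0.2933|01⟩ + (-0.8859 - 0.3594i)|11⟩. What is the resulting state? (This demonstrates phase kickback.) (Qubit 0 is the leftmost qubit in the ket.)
-0.2933|01⟩ + (-0.8806 + 0.3723i)|11⟩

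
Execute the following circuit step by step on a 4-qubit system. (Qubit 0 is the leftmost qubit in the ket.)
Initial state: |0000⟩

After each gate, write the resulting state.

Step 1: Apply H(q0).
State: 1/√2|0000⟩ + 1/√2|1000⟩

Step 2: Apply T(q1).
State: 1/√2|0000⟩ + 1/√2|1000⟩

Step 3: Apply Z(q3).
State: 1/√2|0000⟩ + 1/√2|1000⟩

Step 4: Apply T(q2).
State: 1/√2|0000⟩ + 1/√2|1000⟩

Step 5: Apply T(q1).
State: 1/√2|0000⟩ + 1/√2|1000⟩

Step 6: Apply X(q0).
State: 1/√2|0000⟩ + 1/√2|1000⟩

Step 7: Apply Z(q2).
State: 1/√2|0000⟩ + 1/√2|1000⟩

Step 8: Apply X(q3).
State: 1/√2|0001⟩ + 1/√2|1001⟩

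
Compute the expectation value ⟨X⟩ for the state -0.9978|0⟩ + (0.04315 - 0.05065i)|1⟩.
-0.08611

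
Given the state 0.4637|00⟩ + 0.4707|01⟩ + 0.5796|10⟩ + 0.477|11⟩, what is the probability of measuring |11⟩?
0.2275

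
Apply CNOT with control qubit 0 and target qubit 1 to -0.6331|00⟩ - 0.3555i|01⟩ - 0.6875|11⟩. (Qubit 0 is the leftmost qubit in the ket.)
-0.6331|00⟩ - 0.3555i|01⟩ - 0.6875|10⟩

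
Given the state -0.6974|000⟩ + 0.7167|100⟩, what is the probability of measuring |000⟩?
0.4864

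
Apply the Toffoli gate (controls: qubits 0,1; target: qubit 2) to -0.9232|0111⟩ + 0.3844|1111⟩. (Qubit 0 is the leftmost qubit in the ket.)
-0.9232|0111⟩ + 0.3844|1101⟩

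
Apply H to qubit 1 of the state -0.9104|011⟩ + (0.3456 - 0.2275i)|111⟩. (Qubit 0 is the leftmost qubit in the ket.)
-0.6438|001⟩ + 0.6438|011⟩ + (0.2444 - 0.1609i)|101⟩ + (-0.2444 + 0.1609i)|111⟩

H on qubit 1 mixes each pair of kets that differ only in qubit 1: amplitudes (a, b) of (|…0…⟩, |…1…⟩) become ((a + b)/√2, (a − b)/√2). Kets absent from the input have amplitude 0.
(|001⟩, |011⟩): (a, b) = (0, -0.9104) → (-0.6438, 0.6438)
(|101⟩, |111⟩): (a, b) = (0, (0.3456 - 0.2275i)) → ((0.2444 - 0.1609i), (-0.2444 + 0.1609i))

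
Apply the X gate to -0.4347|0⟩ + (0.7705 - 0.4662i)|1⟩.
(0.7705 - 0.4662i)|0⟩ - 0.4347|1⟩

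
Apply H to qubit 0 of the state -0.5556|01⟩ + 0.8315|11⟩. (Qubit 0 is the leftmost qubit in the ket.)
0.1951|01⟩ - 0.9808|11⟩

H on qubit 0 mixes each pair of kets that differ only in qubit 0: amplitudes (a, b) of (|…0…⟩, |…1…⟩) become ((a + b)/√2, (a − b)/√2). Kets absent from the input have amplitude 0.
(|01⟩, |11⟩): (a, b) = (-0.5556, 0.8315) → (0.1951, -0.9808)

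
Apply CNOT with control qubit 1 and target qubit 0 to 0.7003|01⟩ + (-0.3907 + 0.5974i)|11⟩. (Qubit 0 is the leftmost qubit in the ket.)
(-0.3907 + 0.5974i)|01⟩ + 0.7003|11⟩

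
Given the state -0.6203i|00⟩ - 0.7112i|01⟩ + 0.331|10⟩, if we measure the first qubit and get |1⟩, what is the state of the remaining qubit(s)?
|0⟩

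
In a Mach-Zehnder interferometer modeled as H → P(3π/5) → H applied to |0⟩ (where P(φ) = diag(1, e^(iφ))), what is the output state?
(0.3455 + 0.4755i)|0⟩ + (0.6545 - 0.4755i)|1⟩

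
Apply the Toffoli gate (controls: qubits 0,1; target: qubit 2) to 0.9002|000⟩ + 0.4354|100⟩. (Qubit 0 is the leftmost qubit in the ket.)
0.9002|000⟩ + 0.4354|100⟩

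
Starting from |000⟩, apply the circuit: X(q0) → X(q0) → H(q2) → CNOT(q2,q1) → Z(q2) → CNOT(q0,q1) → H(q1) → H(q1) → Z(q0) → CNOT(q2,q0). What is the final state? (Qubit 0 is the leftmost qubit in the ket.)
1/√2|000⟩ - 1/√2|111⟩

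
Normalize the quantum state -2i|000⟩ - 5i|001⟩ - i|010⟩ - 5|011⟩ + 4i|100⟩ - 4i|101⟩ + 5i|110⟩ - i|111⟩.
-0.1881i|000⟩ - 0.4704i|001⟩ - 0.09407i|010⟩ - 0.4704|011⟩ + 0.3763i|100⟩ - 0.3763i|101⟩ + 0.4704i|110⟩ - 0.09407i|111⟩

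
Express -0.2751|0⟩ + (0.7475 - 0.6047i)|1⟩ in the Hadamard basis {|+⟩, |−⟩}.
(0.334 - 0.4276i)|+⟩ + (-0.7231 + 0.4276i)|−⟩

With |ψ⟩ = α|0⟩ + β|1⟩, the Hadamard-basis coefficients are ⟨+|ψ⟩ = (α + β)/√2 and ⟨−|ψ⟩ = (α − β)/√2.
Here α = -0.2751, β = (0.7475 - 0.6047i): (α + β)/√2 = (0.334 - 0.4276i), (α − β)/√2 = (-0.7231 + 0.4276i).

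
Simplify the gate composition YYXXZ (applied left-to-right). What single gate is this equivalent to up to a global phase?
Z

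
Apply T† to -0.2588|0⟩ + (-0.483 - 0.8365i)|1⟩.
-0.2588|0⟩ + (-0.933 - 0.25i)|1⟩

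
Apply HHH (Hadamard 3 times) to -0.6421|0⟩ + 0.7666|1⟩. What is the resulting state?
0.08803|0⟩ - 0.9961|1⟩

H² = I, so H^3 = H: a single Hadamard. With (a, b) = (-0.6421, 0.7666), H gives ((a + b)/√2, (a − b)/√2) = (0.08803, -0.9961).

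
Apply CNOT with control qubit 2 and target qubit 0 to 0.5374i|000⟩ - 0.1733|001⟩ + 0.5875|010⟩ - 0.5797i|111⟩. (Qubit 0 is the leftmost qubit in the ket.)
0.5374i|000⟩ + 0.5875|010⟩ - 0.5797i|011⟩ - 0.1733|101⟩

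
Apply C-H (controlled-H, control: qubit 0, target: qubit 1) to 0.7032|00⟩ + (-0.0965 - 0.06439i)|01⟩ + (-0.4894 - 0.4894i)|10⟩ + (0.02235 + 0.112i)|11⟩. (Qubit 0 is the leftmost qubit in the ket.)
0.7032|00⟩ + (-0.0965 - 0.06439i)|01⟩ + (-0.3303 - 0.2669i)|10⟩ + (-0.3619 - 0.4253i)|11⟩

C-H leaves the control-|0⟩ kets |00⟩, |01⟩ unchanged and applies H to qubit 1 on the control-|1⟩ pair (|10⟩, |11⟩).
H = [[1/√2, 1/√2], [1/√2, -1/√2]].
With a = amp(|10⟩) = (-0.4894 - 0.4894i) and b = amp(|11⟩) = (0.02235 + 0.112i):
new amp(|10⟩) = (1/√2)·a + (1/√2)·b = (-0.3303 - 0.2669i)
new amp(|11⟩) = (1/√2)·a + (-1/√2)·b = (-0.3619 - 0.4253i)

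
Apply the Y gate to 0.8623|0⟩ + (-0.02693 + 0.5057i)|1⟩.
(0.5057 + 0.02693i)|0⟩ + 0.8623i|1⟩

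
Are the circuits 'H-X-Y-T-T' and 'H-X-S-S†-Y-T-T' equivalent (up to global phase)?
Yes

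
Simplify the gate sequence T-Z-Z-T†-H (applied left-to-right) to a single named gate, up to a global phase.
H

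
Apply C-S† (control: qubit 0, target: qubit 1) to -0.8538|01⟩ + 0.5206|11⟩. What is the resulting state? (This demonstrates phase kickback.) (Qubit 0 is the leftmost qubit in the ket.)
-0.8538|01⟩ - 0.5206i|11⟩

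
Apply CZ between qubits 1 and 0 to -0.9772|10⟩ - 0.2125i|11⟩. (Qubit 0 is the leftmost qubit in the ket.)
-0.9772|10⟩ + 0.2125i|11⟩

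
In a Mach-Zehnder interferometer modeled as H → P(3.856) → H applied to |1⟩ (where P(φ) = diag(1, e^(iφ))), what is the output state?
(0.8777 + 0.3276i)|0⟩ + (0.1223 - 0.3276i)|1⟩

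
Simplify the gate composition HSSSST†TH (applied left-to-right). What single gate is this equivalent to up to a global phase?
I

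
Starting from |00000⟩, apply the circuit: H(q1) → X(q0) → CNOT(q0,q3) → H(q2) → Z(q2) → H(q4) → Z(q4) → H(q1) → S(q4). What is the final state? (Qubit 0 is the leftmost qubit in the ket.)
1/2|10010⟩ - (1/2)i|10011⟩ - 1/2|10110⟩ + (1/2)i|10111⟩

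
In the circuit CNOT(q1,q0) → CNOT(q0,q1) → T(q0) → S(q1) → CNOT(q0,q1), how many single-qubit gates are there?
2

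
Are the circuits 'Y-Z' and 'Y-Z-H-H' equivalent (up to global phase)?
Yes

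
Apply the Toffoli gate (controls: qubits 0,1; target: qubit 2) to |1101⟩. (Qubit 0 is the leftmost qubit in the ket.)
|1111⟩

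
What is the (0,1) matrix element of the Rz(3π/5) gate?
0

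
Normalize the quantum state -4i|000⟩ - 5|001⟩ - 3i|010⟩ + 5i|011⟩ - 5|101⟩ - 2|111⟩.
-0.3922i|000⟩ - 0.4903|001⟩ - 0.2942i|010⟩ + 0.4903i|011⟩ - 0.4903|101⟩ - 0.1961|111⟩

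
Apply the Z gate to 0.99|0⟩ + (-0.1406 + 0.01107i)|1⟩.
0.99|0⟩ + (0.1406 - 0.01107i)|1⟩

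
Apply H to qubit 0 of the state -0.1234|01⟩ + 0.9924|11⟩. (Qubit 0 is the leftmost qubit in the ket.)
0.6145|01⟩ - 0.789|11⟩

H on qubit 0 mixes each pair of kets that differ only in qubit 0: amplitudes (a, b) of (|…0…⟩, |…1…⟩) become ((a + b)/√2, (a − b)/√2). Kets absent from the input have amplitude 0.
(|01⟩, |11⟩): (a, b) = (-0.1234, 0.9924) → (0.6145, -0.789)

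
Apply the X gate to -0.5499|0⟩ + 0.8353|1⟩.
0.8353|0⟩ - 0.5499|1⟩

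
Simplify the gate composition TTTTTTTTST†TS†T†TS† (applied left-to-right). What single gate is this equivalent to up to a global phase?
S†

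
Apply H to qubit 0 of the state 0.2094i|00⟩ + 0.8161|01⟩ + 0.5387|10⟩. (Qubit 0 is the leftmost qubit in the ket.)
(0.3809 + 0.1481i)|00⟩ + 0.5771|01⟩ + (-0.3809 + 0.1481i)|10⟩ + 0.5771|11⟩

H on qubit 0 mixes each pair of kets that differ only in qubit 0: amplitudes (a, b) of (|…0…⟩, |…1…⟩) become ((a + b)/√2, (a − b)/√2). Kets absent from the input have amplitude 0.
(|00⟩, |10⟩): (a, b) = (0.2094i, 0.5387) → ((0.3809 + 0.1481i), (-0.3809 + 0.1481i))
(|01⟩, |11⟩): (a, b) = (0.8161, 0) → (0.5771, 0.5771)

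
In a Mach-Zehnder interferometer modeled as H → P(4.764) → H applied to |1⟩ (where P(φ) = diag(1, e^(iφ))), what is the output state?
(0.4742 + 0.4993i)|0⟩ + (0.5258 - 0.4993i)|1⟩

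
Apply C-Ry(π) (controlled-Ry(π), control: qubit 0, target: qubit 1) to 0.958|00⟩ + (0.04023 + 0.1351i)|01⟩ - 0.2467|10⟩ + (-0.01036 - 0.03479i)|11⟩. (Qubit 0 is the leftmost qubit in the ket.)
0.958|00⟩ + (0.04023 + 0.1351i)|01⟩ + (0.01036 + 0.03479i)|10⟩ - 0.2467|11⟩

C-Ry(π) leaves the control-|0⟩ kets |00⟩, |01⟩ unchanged and applies Ry(π) to qubit 1 on the control-|1⟩ pair (|10⟩, |11⟩).
Ry(π) = [[cos(θ/2), −sin(θ/2)], [sin(θ/2), cos(θ/2)]]; θ = π, cos(θ/2) ≈ 0, sin(θ/2) ≈ 1.
With a = amp(|10⟩) = -0.2467 and b = amp(|11⟩) = (-0.01036 - 0.03479i):
new amp(|10⟩) = (-1)·b = (0.01036 + 0.03479i)
new amp(|11⟩) = (1)·a = -0.2467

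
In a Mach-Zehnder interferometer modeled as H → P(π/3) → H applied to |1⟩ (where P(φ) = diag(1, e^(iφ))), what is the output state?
(0.25 - 0.433i)|0⟩ + (0.75 + 0.433i)|1⟩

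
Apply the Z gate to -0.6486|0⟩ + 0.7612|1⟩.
-0.6486|0⟩ - 0.7612|1⟩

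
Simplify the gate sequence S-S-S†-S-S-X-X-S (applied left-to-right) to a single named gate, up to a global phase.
I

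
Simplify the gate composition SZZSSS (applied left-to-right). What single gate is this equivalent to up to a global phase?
I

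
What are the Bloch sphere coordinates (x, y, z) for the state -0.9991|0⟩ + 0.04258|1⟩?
(-0.08508, 0, 0.9964)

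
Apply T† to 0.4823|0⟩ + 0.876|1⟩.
0.4823|0⟩ + (0.6194 - 0.6194i)|1⟩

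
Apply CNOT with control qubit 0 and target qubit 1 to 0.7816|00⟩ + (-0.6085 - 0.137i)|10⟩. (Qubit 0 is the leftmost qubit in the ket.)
0.7816|00⟩ + (-0.6085 - 0.137i)|11⟩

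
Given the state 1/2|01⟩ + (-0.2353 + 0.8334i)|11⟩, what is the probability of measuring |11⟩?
0.7499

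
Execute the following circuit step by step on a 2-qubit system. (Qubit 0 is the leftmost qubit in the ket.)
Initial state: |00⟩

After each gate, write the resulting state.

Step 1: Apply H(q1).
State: 1/√2|00⟩ + 1/√2|01⟩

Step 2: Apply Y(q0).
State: (1/√2)i|10⟩ + (1/√2)i|11⟩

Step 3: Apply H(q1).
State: i|10⟩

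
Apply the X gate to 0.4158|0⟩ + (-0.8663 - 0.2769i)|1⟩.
(-0.8663 - 0.2769i)|0⟩ + 0.4158|1⟩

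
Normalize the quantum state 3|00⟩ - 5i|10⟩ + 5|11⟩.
0.3906|00⟩ - 0.6509i|10⟩ + 0.6509|11⟩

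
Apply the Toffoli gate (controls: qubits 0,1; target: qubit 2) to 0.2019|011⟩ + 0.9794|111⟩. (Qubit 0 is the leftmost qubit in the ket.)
0.2019|011⟩ + 0.9794|110⟩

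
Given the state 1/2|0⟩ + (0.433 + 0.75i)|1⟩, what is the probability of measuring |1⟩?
0.75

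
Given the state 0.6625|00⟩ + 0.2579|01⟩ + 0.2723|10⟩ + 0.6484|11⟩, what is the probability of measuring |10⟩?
0.07415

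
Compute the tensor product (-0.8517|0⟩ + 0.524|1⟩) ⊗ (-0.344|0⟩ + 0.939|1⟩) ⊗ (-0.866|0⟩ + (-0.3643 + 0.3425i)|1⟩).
-0.2537|000⟩ + (-0.1067 + 0.1003i)|001⟩ + 0.6926|010⟩ + (0.2913 - 0.2739i)|011⟩ + 0.1561|100⟩ + (0.06567 - 0.06174i)|101⟩ - 0.4261|110⟩ + (-0.1792 + 0.1685i)|111⟩

amp(|b₁b₂…⟩) = product of the factor amplitudes for bits b₁, b₂, …; only kets whose every factor amplitude is nonzero survive.
|000⟩: (-0.8517)(-0.344)(-0.866) = -0.2537
|001⟩: (-0.8517)(-0.344)(-0.3643 + 0.3425i) = (-0.1067 + 0.1003i)
|010⟩: (-0.8517)(0.939)(-0.866) = 0.6926
|011⟩: (-0.8517)(0.939)(-0.3643 + 0.3425i) = (0.2913 - 0.2739i)
|100⟩: (0.524)(-0.344)(-0.866) = 0.1561
|101⟩: (0.524)(-0.344)(-0.3643 + 0.3425i) = (0.06567 - 0.06174i)
|110⟩: (0.524)(0.939)(-0.866) = -0.4261
|111⟩: (0.524)(0.939)(-0.3643 + 0.3425i) = (-0.1792 + 0.1685i)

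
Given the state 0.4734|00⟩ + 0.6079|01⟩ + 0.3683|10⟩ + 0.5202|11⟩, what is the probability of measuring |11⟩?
0.2706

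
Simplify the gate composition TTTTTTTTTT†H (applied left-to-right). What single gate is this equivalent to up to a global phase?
H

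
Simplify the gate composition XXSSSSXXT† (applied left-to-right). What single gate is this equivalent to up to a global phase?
T†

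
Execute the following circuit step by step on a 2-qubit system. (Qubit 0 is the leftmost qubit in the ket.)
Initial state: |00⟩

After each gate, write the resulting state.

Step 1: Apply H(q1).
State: 1/√2|00⟩ + 1/√2|01⟩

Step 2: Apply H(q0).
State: 1/2|00⟩ + 1/2|01⟩ + 1/2|10⟩ + 1/2|11⟩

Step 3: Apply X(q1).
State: 1/2|00⟩ + 1/2|01⟩ + 1/2|10⟩ + 1/2|11⟩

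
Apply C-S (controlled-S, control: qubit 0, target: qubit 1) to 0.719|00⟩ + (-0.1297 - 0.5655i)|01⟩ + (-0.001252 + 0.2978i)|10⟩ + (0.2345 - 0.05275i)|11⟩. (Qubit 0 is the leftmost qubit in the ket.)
0.719|00⟩ + (-0.1297 - 0.5655i)|01⟩ + (-0.001252 + 0.2978i)|10⟩ + (0.05275 + 0.2345i)|11⟩

C-S leaves the control-|0⟩ kets |00⟩, |01⟩ unchanged and applies S to qubit 1 on the control-|1⟩ pair (|10⟩, |11⟩).
S = [[1, 0], [0, i]].
With a = amp(|10⟩) = (-0.001252 + 0.2978i) and b = amp(|11⟩) = (0.2345 - 0.05275i):
new amp(|10⟩) = (1)·a = (-0.001252 + 0.2978i)
new amp(|11⟩) = (i)·b = (0.05275 + 0.2345i)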